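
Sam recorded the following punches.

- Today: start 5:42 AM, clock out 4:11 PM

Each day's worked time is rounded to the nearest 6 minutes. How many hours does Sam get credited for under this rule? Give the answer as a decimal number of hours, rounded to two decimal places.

Today: 5:42 AM–4:11 PM = 10 h 29 min → rounds to 10 h 30 min

10.50 hours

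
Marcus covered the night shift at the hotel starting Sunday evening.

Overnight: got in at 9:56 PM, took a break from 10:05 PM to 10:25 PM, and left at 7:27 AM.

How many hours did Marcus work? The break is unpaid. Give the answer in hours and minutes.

Overnight: 9:56 PM → midnight = 2 h 4 min; midnight → 7:27 AM = 7 h 27 min; span 9 h 31 min; less 20 min break → 9 h 11 min

9 h 11 min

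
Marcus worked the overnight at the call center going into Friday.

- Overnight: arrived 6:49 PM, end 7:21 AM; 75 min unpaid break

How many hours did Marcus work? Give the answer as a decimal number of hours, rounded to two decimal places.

Overnight: 6:49 PM → midnight = 5 h 11 min; midnight → 7:21 AM = 7 h 21 min; span 12 h 32 min; less 75 min break → 11 h 17 min

11.28 hours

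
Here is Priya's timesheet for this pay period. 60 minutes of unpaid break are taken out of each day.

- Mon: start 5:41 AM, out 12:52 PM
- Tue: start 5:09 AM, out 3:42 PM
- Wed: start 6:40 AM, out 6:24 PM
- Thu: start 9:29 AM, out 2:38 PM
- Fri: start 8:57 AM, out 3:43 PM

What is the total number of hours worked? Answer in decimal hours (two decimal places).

36.38 hours

Mon: 5:41 AM–12:52 PM = 7 h 11 min; less 60 min break → 6 h 11 min
Tue: 5:09 AM–3:42 PM = 10 h 33 min; less 60 min break → 9 h 33 min
Wed: 6:40 AM–6:24 PM = 11 h 44 min; less 60 min break → 10 h 44 min
Thu: 9:29 AM–2:38 PM = 5 h 9 min; less 60 min break → 4 h 9 min
Fri: 8:57 AM–3:43 PM = 6 h 46 min; less 60 min break → 5 h 46 min
Total: 6 h 11 min + 9 h 33 min + 10 h 44 min + 4 h 9 min + 5 h 46 min = 36 h 23 min.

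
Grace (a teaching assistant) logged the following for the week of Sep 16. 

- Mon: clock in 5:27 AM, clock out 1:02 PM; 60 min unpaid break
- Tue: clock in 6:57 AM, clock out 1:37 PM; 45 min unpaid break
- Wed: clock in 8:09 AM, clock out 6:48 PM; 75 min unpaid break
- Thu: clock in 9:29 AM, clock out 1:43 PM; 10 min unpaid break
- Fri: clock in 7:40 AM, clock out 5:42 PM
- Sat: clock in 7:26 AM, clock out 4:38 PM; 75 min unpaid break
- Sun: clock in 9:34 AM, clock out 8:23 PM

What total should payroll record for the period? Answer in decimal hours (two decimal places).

54.77 hours

Mon: 5:27 AM–1:02 PM = 7 h 35 min; less 60 min break → 6 h 35 min
Tue: 6:57 AM–1:37 PM = 6 h 40 min; less 45 min break → 5 h 55 min
Wed: 8:09 AM–6:48 PM = 10 h 39 min; less 75 min break → 9 h 24 min
Thu: 9:29 AM–1:43 PM = 4 h 14 min; less 10 min break → 4 h 4 min
Fri: 7:40 AM–5:42 PM = 10 h 2 min
Sat: 7:26 AM–4:38 PM = 9 h 12 min; less 75 min break → 7 h 57 min
Sun: 9:34 AM–8:23 PM = 10 h 49 min
Total: 6 h 35 min + 5 h 55 min + 9 h 24 min + 4 h 4 min + 10 h 2 min + 7 h 57 min + 10 h 49 min = 54 h 46 min.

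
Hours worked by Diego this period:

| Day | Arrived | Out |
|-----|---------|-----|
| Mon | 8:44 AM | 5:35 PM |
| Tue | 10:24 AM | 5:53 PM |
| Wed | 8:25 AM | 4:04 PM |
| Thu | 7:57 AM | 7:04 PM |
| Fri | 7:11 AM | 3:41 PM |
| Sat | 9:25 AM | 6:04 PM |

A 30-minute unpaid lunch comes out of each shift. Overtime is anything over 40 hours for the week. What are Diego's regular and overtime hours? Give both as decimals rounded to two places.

Regular 40.00 hours, overtime 9.25 hours

Mon: 8:44 AM–5:35 PM = 8 h 51 min; less 30 min break → 8 h 21 min
Tue: 10:24 AM–5:53 PM = 7 h 29 min; less 30 min break → 6 h 59 min
Wed: 8:25 AM–4:04 PM = 7 h 39 min; less 30 min break → 7 h 9 min
Thu: 7:57 AM–7:04 PM = 11 h 7 min; less 30 min break → 10 h 37 min
Fri: 7:11 AM–3:41 PM = 8 h 30 min; less 30 min break → 8 h 0 min
Sat: 9:25 AM–6:04 PM = 8 h 39 min; less 30 min break → 8 h 9 min
Total worked: 49 h 15 min = 49.25 h.
Threshold 40 h → overtime 9 h 15 min, regular 40 h 0 min.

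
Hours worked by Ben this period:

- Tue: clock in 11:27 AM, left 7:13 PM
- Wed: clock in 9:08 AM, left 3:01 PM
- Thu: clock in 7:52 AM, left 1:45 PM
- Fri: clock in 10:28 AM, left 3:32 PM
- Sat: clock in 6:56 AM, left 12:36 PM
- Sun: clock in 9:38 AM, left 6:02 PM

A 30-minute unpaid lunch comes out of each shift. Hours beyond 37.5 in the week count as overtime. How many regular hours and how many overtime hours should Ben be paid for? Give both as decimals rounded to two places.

Tue: 11:27 AM–7:13 PM = 7 h 46 min; less 30 min break → 7 h 16 min
Wed: 9:08 AM–3:01 PM = 5 h 53 min; less 30 min break → 5 h 23 min
Thu: 7:52 AM–1:45 PM = 5 h 53 min; less 30 min break → 5 h 23 min
Fri: 10:28 AM–3:32 PM = 5 h 4 min; less 30 min break → 4 h 34 min
Sat: 6:56 AM–12:36 PM = 5 h 40 min; less 30 min break → 5 h 10 min
Sun: 9:38 AM–6:02 PM = 8 h 24 min; less 30 min break → 7 h 54 min
Total worked: 35 h 40 min = 35.67 h.
Threshold 37.5 h → overtime 0 h 0 min, regular 35 h 40 min.

Regular 35.67 hours, overtime 0.00 hours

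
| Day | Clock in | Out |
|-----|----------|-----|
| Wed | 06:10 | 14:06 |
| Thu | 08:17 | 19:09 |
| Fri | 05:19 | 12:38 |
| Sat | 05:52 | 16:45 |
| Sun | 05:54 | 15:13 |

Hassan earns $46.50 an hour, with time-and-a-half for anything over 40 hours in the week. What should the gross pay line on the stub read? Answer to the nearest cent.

Wed: 06:10–14:06 = 7 h 56 min
Thu: 08:17–19:09 = 10 h 52 min
Fri: 05:19–12:38 = 7 h 19 min
Sat: 05:52–16:45 = 10 h 53 min
Sun: 05:54–15:13 = 9 h 19 min
Total worked: 46 h 19 min = 2779 min.
Regular 40 h 0 min = 2400 min at $46.50/h; overtime 6 h 19 min = 379 min at $69.75/h.
Pay = (2400 × $46.50 + 379 × $69.75) ÷ 60 = $2300.59.

$2300.59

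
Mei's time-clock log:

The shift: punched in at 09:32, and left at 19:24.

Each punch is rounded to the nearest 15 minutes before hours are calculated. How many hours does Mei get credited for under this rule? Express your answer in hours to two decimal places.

10.00 hours

The shift: in 09:32→09:30, out 19:24→19:30; 10 h 0 min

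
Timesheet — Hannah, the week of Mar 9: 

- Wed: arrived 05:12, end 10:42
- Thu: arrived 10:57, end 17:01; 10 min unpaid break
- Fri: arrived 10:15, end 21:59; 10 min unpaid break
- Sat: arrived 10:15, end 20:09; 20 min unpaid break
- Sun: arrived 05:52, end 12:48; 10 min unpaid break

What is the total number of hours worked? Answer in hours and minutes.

Wed: 05:12–10:42 = 5 h 30 min
Thu: 10:57–17:01 = 6 h 4 min; less 10 min break → 5 h 54 min
Fri: 10:15–21:59 = 11 h 44 min; less 10 min break → 11 h 34 min
Sat: 10:15–20:09 = 9 h 54 min; less 20 min break → 9 h 34 min
Sun: 05:52–12:48 = 6 h 56 min; less 10 min break → 6 h 46 min
Total: 5 h 30 min + 5 h 54 min + 11 h 34 min + 9 h 34 min + 6 h 46 min = 39 h 18 min.

39 h 18 min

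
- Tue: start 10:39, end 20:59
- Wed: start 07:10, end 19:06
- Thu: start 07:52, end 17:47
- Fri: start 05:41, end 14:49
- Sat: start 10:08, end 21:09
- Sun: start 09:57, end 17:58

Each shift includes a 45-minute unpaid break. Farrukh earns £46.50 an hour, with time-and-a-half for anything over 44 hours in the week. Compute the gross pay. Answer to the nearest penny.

Tue: 10:39–20:59 = 10 h 20 min; less 45 min break → 9 h 35 min
Wed: 07:10–19:06 = 11 h 56 min; less 45 min break → 11 h 11 min
Thu: 07:52–17:47 = 9 h 55 min; less 45 min break → 9 h 10 min
Fri: 05:41–14:49 = 9 h 8 min; less 45 min break → 8 h 23 min
Sat: 10:08–21:09 = 11 h 1 min; less 45 min break → 10 h 16 min
Sun: 09:57–17:58 = 8 h 1 min; less 45 min break → 7 h 16 min
Total worked: 55 h 51 min = 3351 min.
Regular 44 h 0 min = 2640 min at £46.50/h; overtime 11 h 51 min = 711 min at £69.75/h.
Pay = (2640 × £46.50 + 711 × £69.75) ÷ 60 = £2872.54.

£2872.54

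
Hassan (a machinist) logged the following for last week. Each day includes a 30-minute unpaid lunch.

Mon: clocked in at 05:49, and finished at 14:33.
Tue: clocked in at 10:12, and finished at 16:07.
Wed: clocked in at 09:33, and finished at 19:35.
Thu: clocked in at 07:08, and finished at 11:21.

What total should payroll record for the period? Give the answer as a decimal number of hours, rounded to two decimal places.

Mon: 05:49–14:33 = 8 h 44 min; less 30 min break → 8 h 14 min
Tue: 10:12–16:07 = 5 h 55 min; less 30 min break → 5 h 25 min
Wed: 09:33–19:35 = 10 h 2 min; less 30 min break → 9 h 32 min
Thu: 07:08–11:21 = 4 h 13 min; less 30 min break → 3 h 43 min
Total: 8 h 14 min + 5 h 25 min + 9 h 32 min + 3 h 43 min = 26 h 54 min.

26.90 hours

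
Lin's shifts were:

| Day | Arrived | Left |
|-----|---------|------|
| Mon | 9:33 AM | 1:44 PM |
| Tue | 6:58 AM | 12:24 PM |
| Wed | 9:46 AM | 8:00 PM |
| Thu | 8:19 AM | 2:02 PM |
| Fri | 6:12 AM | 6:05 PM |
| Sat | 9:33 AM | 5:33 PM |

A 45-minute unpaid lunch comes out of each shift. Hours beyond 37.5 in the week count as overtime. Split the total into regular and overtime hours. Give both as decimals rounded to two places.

Regular 37.50 hours, overtime 3.45 hours

Mon: 9:33 AM–1:44 PM = 4 h 11 min; less 45 min break → 3 h 26 min
Tue: 6:58 AM–12:24 PM = 5 h 26 min; less 45 min break → 4 h 41 min
Wed: 9:46 AM–8:00 PM = 10 h 14 min; less 45 min break → 9 h 29 min
Thu: 8:19 AM–2:02 PM = 5 h 43 min; less 45 min break → 4 h 58 min
Fri: 6:12 AM–6:05 PM = 11 h 53 min; less 45 min break → 11 h 8 min
Sat: 9:33 AM–5:33 PM = 8 h 0 min; less 45 min break → 7 h 15 min
Total worked: 40 h 57 min = 40.95 h.
Threshold 37.5 h → overtime 3 h 27 min, regular 37 h 30 min.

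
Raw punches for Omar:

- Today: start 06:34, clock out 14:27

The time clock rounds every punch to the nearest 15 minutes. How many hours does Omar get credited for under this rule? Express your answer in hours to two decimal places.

8.00 hours

Today: in 06:34→06:30, out 14:27→14:30; 8 h 0 min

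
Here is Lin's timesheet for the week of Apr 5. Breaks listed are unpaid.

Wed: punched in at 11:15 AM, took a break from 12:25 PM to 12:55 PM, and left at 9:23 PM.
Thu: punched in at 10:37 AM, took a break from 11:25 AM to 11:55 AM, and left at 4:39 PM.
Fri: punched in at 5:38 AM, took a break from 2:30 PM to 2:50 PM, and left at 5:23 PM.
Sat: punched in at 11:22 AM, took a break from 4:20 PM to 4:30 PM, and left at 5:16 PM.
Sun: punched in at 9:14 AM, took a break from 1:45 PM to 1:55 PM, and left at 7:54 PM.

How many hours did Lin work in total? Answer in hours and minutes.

42 h 49 min

Wed: 11:15 AM–9:23 PM = 10 h 8 min; less 30 min break → 9 h 38 min
Thu: 10:37 AM–4:39 PM = 6 h 2 min; less 30 min break → 5 h 32 min
Fri: 5:38 AM–5:23 PM = 11 h 45 min; less 20 min break → 11 h 25 min
Sat: 11:22 AM–5:16 PM = 5 h 54 min; less 10 min break → 5 h 44 min
Sun: 9:14 AM–7:54 PM = 10 h 40 min; less 10 min break → 10 h 30 min
Total: 9 h 38 min + 5 h 32 min + 11 h 25 min + 5 h 44 min + 10 h 30 min = 42 h 49 min.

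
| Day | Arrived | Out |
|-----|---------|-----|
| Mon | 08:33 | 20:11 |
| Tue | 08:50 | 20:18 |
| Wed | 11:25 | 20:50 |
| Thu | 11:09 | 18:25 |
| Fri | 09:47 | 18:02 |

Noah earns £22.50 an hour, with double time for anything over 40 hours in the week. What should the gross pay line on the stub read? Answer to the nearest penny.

Mon: 08:33–20:11 = 11 h 38 min
Tue: 08:50–20:18 = 11 h 28 min
Wed: 11:25–20:50 = 9 h 25 min
Thu: 11:09–18:25 = 7 h 16 min
Fri: 09:47–18:02 = 8 h 15 min
Total worked: 48 h 2 min = 2882 min.
Regular 40 h 0 min = 2400 min at £22.50/h; overtime 8 h 2 min = 482 min at £45.00/h.
Pay = (2400 × £22.50 + 482 × £45.00) ÷ 60 = £1261.50.

£1261.50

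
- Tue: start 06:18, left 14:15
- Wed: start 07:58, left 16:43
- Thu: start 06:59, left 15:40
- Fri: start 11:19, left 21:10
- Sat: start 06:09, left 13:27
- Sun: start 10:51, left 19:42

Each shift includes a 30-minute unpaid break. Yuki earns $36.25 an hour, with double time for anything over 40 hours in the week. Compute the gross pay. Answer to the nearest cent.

$2057.79

Tue: 06:18–14:15 = 7 h 57 min; less 30 min break → 7 h 27 min
Wed: 07:58–16:43 = 8 h 45 min; less 30 min break → 8 h 15 min
Thu: 06:59–15:40 = 8 h 41 min; less 30 min break → 8 h 11 min
Fri: 11:19–21:10 = 9 h 51 min; less 30 min break → 9 h 21 min
Sat: 06:09–13:27 = 7 h 18 min; less 30 min break → 6 h 48 min
Sun: 10:51–19:42 = 8 h 51 min; less 30 min break → 8 h 21 min
Total worked: 48 h 23 min = 2903 min.
Regular 40 h 0 min = 2400 min at $36.25/h; overtime 8 h 23 min = 503 min at $72.50/h.
Pay = (2400 × $36.25 + 503 × $72.50) ÷ 60 = $2057.79.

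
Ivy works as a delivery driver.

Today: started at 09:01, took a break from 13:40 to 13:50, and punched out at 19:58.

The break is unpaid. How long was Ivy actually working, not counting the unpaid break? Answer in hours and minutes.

Today: 09:01–19:58 = 10 h 57 min; less 10 min break → 10 h 47 min

10 h 47 min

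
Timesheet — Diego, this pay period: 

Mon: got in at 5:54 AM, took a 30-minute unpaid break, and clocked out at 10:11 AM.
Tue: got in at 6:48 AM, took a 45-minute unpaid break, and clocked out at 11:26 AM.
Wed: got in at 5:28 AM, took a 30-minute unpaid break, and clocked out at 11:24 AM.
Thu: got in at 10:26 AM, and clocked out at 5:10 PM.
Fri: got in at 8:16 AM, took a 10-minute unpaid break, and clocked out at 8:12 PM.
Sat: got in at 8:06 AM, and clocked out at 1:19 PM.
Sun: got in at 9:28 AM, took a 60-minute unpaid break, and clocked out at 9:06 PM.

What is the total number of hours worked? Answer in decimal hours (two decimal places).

47.45 hours

Mon: 5:54 AM–10:11 AM = 4 h 17 min; less 30 min break → 3 h 47 min
Tue: 6:48 AM–11:26 AM = 4 h 38 min; less 45 min break → 3 h 53 min
Wed: 5:28 AM–11:24 AM = 5 h 56 min; less 30 min break → 5 h 26 min
Thu: 10:26 AM–5:10 PM = 6 h 44 min
Fri: 8:16 AM–8:12 PM = 11 h 56 min; less 10 min break → 11 h 46 min
Sat: 8:06 AM–1:19 PM = 5 h 13 min
Sun: 9:28 AM–9:06 PM = 11 h 38 min; less 60 min break → 10 h 38 min
Total: 3 h 47 min + 3 h 53 min + 5 h 26 min + 6 h 44 min + 11 h 46 min + 5 h 13 min + 10 h 38 min = 47 h 27 min.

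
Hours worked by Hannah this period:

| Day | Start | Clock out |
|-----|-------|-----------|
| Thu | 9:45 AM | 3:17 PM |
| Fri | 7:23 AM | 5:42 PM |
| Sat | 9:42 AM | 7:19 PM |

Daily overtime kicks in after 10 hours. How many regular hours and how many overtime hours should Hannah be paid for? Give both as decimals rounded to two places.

Thu: 9:45 AM–3:17 PM = 5 h 32 min
Fri: 7:23 AM–5:42 PM = 10 h 19 min
Sat: 9:42 AM–7:19 PM = 9 h 37 min
Thu reg 5 h 32 min / OT 0 h 0 min; Fri reg 10 h 0 min / OT 0 h 19 min; Sat reg 9 h 37 min / OT 0 h 0 min.
Totals: regular 25 h 9 min, overtime 0 h 19 min.

Regular 25.15 hours, overtime 0.32 hours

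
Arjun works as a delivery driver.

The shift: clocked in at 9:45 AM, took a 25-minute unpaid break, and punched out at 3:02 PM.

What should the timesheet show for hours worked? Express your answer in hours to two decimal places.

4.87 hours

The shift: 9:45 AM–3:02 PM = 5 h 17 min; less 25 min break → 4 h 52 min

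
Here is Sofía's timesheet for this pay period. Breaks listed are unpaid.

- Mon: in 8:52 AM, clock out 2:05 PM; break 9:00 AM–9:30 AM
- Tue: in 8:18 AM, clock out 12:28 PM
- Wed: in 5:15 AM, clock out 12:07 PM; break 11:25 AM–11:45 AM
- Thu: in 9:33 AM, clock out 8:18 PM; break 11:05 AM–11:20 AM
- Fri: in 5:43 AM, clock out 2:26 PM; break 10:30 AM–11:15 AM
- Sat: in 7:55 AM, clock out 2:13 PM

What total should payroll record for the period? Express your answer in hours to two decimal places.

40.18 hours

Mon: 8:52 AM–2:05 PM = 5 h 13 min; less 30 min break → 4 h 43 min
Tue: 8:18 AM–12:28 PM = 4 h 10 min
Wed: 5:15 AM–12:07 PM = 6 h 52 min; less 20 min break → 6 h 32 min
Thu: 9:33 AM–8:18 PM = 10 h 45 min; less 15 min break → 10 h 30 min
Fri: 5:43 AM–2:26 PM = 8 h 43 min; less 45 min break → 7 h 58 min
Sat: 7:55 AM–2:13 PM = 6 h 18 min
Total: 4 h 43 min + 4 h 10 min + 6 h 32 min + 10 h 30 min + 7 h 58 min + 6 h 18 min = 40 h 11 min.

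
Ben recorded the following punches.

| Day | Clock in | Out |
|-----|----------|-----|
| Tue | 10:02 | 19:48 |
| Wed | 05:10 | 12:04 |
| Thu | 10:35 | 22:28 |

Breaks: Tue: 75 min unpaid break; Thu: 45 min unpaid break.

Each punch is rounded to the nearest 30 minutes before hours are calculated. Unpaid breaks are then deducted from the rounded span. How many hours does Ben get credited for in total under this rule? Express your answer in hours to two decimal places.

27.00 hours

Tue: in 10:02→10:00, out 19:48→20:00; 10 h 0 min − 75 min = 8 h 45 min
Wed: in 05:10→05:00, out 12:04→12:00; 7 h 0 min
Thu: in 10:35→10:30, out 22:28→22:30; 12 h 0 min − 45 min = 11 h 15 min
Total credited: 27 h 0 min.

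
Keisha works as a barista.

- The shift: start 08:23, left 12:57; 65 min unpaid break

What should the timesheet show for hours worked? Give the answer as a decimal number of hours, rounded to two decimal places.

The shift: 08:23–12:57 = 4 h 34 min; less 65 min break → 3 h 29 min

3.48 hours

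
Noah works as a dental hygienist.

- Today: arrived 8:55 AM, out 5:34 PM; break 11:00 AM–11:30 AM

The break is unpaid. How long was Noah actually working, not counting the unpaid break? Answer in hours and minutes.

Today: 8:55 AM–5:34 PM = 8 h 39 min; less 30 min break → 8 h 9 min

8 h 9 min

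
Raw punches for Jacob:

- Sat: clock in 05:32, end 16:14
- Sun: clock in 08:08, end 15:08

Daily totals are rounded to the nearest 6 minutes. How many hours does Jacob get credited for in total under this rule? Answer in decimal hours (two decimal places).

Sat: 05:32–16:14 = 10 h 42 min → rounds to 10 h 42 min
Sun: 08:08–15:08 = 7 h 0 min → rounds to 7 h 0 min
Total credited: 17 h 42 min.

17.70 hours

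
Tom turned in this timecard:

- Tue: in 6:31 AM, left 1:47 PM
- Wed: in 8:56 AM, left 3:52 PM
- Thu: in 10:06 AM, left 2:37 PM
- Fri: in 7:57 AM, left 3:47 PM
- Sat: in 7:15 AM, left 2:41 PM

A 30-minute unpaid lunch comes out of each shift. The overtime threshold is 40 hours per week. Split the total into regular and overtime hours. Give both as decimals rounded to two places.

Tue: 6:31 AM–1:47 PM = 7 h 16 min; less 30 min break → 6 h 46 min
Wed: 8:56 AM–3:52 PM = 6 h 56 min; less 30 min break → 6 h 26 min
Thu: 10:06 AM–2:37 PM = 4 h 31 min; less 30 min break → 4 h 1 min
Fri: 7:57 AM–3:47 PM = 7 h 50 min; less 30 min break → 7 h 20 min
Sat: 7:15 AM–2:41 PM = 7 h 26 min; less 30 min break → 6 h 56 min
Total worked: 31 h 29 min = 31.48 h.
Threshold 40 h → overtime 0 h 0 min, regular 31 h 29 min.

Regular 31.48 hours, overtime 0.00 hours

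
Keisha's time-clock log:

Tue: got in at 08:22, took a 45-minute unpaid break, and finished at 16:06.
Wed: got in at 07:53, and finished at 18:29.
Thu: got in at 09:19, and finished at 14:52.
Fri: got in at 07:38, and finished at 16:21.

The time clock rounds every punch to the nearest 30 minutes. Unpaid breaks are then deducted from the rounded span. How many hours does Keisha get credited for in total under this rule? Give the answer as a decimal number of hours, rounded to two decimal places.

Tue: in 08:22→08:30, out 16:06→16:00; 7 h 30 min − 45 min = 6 h 45 min
Wed: in 07:53→08:00, out 18:29→18:30; 10 h 30 min
Thu: in 09:19→09:30, out 14:52→15:00; 5 h 30 min
Fri: in 07:38→07:30, out 16:21→16:30; 9 h 0 min
Total credited: 31 h 45 min.

31.75 hours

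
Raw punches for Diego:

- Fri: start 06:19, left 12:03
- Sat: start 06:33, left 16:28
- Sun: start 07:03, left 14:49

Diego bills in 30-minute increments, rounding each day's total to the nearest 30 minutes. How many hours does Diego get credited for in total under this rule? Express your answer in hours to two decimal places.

23.50 hours

Fri: 06:19–12:03 = 5 h 44 min → rounds to 5 h 30 min
Sat: 06:33–16:28 = 9 h 55 min → rounds to 10 h 0 min
Sun: 07:03–14:49 = 7 h 46 min → rounds to 8 h 0 min
Total credited: 23 h 30 min.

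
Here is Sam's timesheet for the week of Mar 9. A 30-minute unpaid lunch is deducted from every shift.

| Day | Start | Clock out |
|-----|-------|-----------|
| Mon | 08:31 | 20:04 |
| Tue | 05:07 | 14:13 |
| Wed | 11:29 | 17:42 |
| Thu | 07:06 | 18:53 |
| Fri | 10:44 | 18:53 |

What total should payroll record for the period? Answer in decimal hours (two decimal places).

Mon: 08:31–20:04 = 11 h 33 min; less 30 min break → 11 h 3 min
Tue: 05:07–14:13 = 9 h 6 min; less 30 min break → 8 h 36 min
Wed: 11:29–17:42 = 6 h 13 min; less 30 min break → 5 h 43 min
Thu: 07:06–18:53 = 11 h 47 min; less 30 min break → 11 h 17 min
Fri: 10:44–18:53 = 8 h 9 min; less 30 min break → 7 h 39 min
Total: 11 h 3 min + 8 h 36 min + 5 h 43 min + 11 h 17 min + 7 h 39 min = 44 h 18 min.

44.30 hours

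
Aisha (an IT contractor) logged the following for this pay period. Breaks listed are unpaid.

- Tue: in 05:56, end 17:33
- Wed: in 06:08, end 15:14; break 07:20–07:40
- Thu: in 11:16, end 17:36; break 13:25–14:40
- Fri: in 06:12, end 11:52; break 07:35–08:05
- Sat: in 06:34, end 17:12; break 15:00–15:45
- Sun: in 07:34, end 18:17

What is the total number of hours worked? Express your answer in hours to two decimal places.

Tue: 05:56–17:33 = 11 h 37 min
Wed: 06:08–15:14 = 9 h 6 min; less 20 min break → 8 h 46 min
Thu: 11:16–17:36 = 6 h 20 min; less 75 min break → 5 h 5 min
Fri: 06:12–11:52 = 5 h 40 min; less 30 min break → 5 h 10 min
Sat: 06:34–17:12 = 10 h 38 min; less 45 min break → 9 h 53 min
Sun: 07:34–18:17 = 10 h 43 min
Total: 11 h 37 min + 8 h 46 min + 5 h 5 min + 5 h 10 min + 9 h 53 min + 10 h 43 min = 51 h 14 min.

51.23 hours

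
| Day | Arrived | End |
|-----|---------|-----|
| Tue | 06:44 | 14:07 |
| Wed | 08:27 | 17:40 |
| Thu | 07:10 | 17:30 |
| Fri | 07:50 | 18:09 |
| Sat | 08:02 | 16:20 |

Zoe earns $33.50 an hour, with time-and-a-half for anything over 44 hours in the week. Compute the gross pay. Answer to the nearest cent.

$1551.89

Tue: 06:44–14:07 = 7 h 23 min
Wed: 08:27–17:40 = 9 h 13 min
Thu: 07:10–17:30 = 10 h 20 min
Fri: 07:50–18:09 = 10 h 19 min
Sat: 08:02–16:20 = 8 h 18 min
Total worked: 45 h 33 min = 2733 min.
Regular 44 h 0 min = 2640 min at $33.50/h; overtime 1 h 33 min = 93 min at $50.25/h.
Pay = (2640 × $33.50 + 93 × $50.25) ÷ 60 = $1551.89.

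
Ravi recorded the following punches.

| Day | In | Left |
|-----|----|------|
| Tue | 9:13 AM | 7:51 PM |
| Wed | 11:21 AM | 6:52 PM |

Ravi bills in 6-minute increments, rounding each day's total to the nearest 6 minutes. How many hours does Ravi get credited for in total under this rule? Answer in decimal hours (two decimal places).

18.10 hours

Tue: 9:13 AM–7:51 PM = 10 h 38 min → rounds to 10 h 36 min
Wed: 11:21 AM–6:52 PM = 7 h 31 min → rounds to 7 h 30 min
Total credited: 18 h 6 min.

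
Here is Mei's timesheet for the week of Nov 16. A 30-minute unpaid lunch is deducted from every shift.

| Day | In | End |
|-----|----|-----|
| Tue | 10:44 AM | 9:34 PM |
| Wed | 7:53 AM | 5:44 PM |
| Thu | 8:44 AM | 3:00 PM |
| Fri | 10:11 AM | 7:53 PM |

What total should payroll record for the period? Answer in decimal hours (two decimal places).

Tue: 10:44 AM–9:34 PM = 10 h 50 min; less 30 min break → 10 h 20 min
Wed: 7:53 AM–5:44 PM = 9 h 51 min; less 30 min break → 9 h 21 min
Thu: 8:44 AM–3:00 PM = 6 h 16 min; less 30 min break → 5 h 46 min
Fri: 10:11 AM–7:53 PM = 9 h 42 min; less 30 min break → 9 h 12 min
Total: 10 h 20 min + 9 h 21 min + 5 h 46 min + 9 h 12 min = 34 h 39 min.

34.65 hours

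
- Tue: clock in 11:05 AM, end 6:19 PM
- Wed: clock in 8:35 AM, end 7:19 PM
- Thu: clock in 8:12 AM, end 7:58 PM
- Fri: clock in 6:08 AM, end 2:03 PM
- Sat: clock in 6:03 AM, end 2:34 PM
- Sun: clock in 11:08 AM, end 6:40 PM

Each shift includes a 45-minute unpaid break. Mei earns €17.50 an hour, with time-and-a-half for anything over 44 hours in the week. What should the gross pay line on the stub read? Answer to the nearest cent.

Tue: 11:05 AM–6:19 PM = 7 h 14 min; less 45 min break → 6 h 29 min
Wed: 8:35 AM–7:19 PM = 10 h 44 min; less 45 min break → 9 h 59 min
Thu: 8:12 AM–7:58 PM = 11 h 46 min; less 45 min break → 11 h 1 min
Fri: 6:08 AM–2:03 PM = 7 h 55 min; less 45 min break → 7 h 10 min
Sat: 6:03 AM–2:34 PM = 8 h 31 min; less 45 min break → 7 h 46 min
Sun: 11:08 AM–6:40 PM = 7 h 32 min; less 45 min break → 6 h 47 min
Total worked: 49 h 12 min = 2952 min.
Regular 44 h 0 min = 2640 min at €17.50/h; overtime 5 h 12 min = 312 min at €26.25/h.
Pay = (2640 × €17.50 + 312 × €26.25) ÷ 60 = €906.50.

€906.50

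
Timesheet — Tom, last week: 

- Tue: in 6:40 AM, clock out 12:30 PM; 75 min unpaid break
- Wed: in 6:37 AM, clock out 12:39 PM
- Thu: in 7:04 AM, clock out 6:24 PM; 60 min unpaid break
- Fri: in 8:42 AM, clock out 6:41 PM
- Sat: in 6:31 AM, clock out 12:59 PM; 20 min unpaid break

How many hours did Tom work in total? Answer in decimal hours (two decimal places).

37.07 hours

Tue: 6:40 AM–12:30 PM = 5 h 50 min; less 75 min break → 4 h 35 min
Wed: 6:37 AM–12:39 PM = 6 h 2 min
Thu: 7:04 AM–6:24 PM = 11 h 20 min; less 60 min break → 10 h 20 min
Fri: 8:42 AM–6:41 PM = 9 h 59 min
Sat: 6:31 AM–12:59 PM = 6 h 28 min; less 20 min break → 6 h 8 min
Total: 4 h 35 min + 6 h 2 min + 10 h 20 min + 9 h 59 min + 6 h 8 min = 37 h 4 min.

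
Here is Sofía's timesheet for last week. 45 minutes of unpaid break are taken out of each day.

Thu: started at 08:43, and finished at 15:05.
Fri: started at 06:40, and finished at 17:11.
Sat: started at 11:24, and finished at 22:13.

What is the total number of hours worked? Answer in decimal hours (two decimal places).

Thu: 08:43–15:05 = 6 h 22 min; less 45 min break → 5 h 37 min
Fri: 06:40–17:11 = 10 h 31 min; less 45 min break → 9 h 46 min
Sat: 11:24–22:13 = 10 h 49 min; less 45 min break → 10 h 4 min
Total: 5 h 37 min + 9 h 46 min + 10 h 4 min = 25 h 27 min.

25.45 hours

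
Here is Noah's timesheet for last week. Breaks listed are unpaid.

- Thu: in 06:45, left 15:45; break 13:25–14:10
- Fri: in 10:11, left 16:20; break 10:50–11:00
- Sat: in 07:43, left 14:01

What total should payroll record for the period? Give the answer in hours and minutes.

Thu: 06:45–15:45 = 9 h 0 min; less 45 min break → 8 h 15 min
Fri: 10:11–16:20 = 6 h 9 min; less 10 min break → 5 h 59 min
Sat: 07:43–14:01 = 6 h 18 min
Total: 8 h 15 min + 5 h 59 min + 6 h 18 min = 20 h 32 min.

20 h 32 min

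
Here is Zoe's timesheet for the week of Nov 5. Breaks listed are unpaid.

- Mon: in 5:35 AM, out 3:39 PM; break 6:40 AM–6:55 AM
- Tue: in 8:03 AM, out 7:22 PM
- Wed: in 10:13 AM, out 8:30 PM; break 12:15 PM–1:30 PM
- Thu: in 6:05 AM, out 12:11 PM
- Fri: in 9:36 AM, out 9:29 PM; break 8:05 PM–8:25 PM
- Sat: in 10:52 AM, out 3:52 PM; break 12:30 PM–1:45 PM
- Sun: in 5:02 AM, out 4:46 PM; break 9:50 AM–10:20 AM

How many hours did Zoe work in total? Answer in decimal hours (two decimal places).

62.80 hours

Mon: 5:35 AM–3:39 PM = 10 h 4 min; less 15 min break → 9 h 49 min
Tue: 8:03 AM–7:22 PM = 11 h 19 min
Wed: 10:13 AM–8:30 PM = 10 h 17 min; less 75 min break → 9 h 2 min
Thu: 6:05 AM–12:11 PM = 6 h 6 min
Fri: 9:36 AM–9:29 PM = 11 h 53 min; less 20 min break → 11 h 33 min
Sat: 10:52 AM–3:52 PM = 5 h 0 min; less 75 min break → 3 h 45 min
Sun: 5:02 AM–4:46 PM = 11 h 44 min; less 30 min break → 11 h 14 min
Total: 9 h 49 min + 11 h 19 min + 9 h 2 min + 6 h 6 min + 11 h 33 min + 3 h 45 min + 11 h 14 min = 62 h 48 min.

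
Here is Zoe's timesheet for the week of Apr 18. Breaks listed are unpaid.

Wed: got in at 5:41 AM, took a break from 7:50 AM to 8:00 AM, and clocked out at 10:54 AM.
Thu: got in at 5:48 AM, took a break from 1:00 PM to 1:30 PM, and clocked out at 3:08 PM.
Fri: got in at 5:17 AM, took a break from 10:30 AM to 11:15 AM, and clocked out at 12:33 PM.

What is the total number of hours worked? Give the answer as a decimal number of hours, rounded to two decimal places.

20.40 hours

Wed: 5:41 AM–10:54 AM = 5 h 13 min; less 10 min break → 5 h 3 min
Thu: 5:48 AM–3:08 PM = 9 h 20 min; less 30 min break → 8 h 50 min
Fri: 5:17 AM–12:33 PM = 7 h 16 min; less 45 min break → 6 h 31 min
Total: 5 h 3 min + 8 h 50 min + 6 h 31 min = 20 h 24 min.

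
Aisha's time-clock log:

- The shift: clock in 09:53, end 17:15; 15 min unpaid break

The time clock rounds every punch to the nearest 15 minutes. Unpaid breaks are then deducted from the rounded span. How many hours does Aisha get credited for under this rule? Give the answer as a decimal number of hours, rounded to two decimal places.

The shift: in 09:53→10:00, out 17:15→17:15; 7 h 15 min − 15 min = 7 h 0 min

7.00 hours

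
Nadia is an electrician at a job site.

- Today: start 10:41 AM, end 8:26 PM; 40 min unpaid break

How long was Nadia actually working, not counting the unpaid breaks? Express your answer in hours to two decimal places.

Today: 10:41 AM–8:26 PM = 9 h 45 min; less 40 min break → 9 h 5 min

9.08 hours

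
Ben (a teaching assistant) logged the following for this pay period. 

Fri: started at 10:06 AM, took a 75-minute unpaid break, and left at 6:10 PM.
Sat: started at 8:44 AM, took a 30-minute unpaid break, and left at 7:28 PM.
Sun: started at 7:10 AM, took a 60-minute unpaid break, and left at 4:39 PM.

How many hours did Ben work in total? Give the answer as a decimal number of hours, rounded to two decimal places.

Fri: 10:06 AM–6:10 PM = 8 h 4 min; less 75 min break → 6 h 49 min
Sat: 8:44 AM–7:28 PM = 10 h 44 min; less 30 min break → 10 h 14 min
Sun: 7:10 AM–4:39 PM = 9 h 29 min; less 60 min break → 8 h 29 min
Total: 6 h 49 min + 10 h 14 min + 8 h 29 min = 25 h 32 min.

25.53 hours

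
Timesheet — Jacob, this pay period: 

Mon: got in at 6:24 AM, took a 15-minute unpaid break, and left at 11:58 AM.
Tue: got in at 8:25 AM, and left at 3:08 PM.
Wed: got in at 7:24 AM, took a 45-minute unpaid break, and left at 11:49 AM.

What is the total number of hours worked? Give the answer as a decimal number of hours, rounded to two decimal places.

15.70 hours

Mon: 6:24 AM–11:58 AM = 5 h 34 min; less 15 min break → 5 h 19 min
Tue: 8:25 AM–3:08 PM = 6 h 43 min
Wed: 7:24 AM–11:49 AM = 4 h 25 min; less 45 min break → 3 h 40 min
Total: 5 h 19 min + 6 h 43 min + 3 h 40 min = 15 h 42 min.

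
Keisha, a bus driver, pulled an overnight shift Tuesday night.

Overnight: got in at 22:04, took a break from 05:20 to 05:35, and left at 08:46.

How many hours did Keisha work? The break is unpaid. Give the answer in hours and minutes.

10 h 27 min

Overnight: 22:04 → midnight = 1 h 56 min; midnight → 08:46 = 8 h 46 min; span 10 h 42 min; less 15 min break → 10 h 27 min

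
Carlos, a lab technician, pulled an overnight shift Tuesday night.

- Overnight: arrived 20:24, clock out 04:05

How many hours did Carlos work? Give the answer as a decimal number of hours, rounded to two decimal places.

7.68 hours

Overnight: 20:24 → midnight = 3 h 36 min; midnight → 04:05 = 4 h 5 min; span 7 h 41 min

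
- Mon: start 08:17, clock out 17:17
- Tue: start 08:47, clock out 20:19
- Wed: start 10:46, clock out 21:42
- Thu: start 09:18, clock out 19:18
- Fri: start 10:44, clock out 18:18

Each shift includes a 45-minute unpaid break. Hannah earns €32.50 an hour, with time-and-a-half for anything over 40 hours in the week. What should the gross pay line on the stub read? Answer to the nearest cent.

€1557.56

Mon: 08:17–17:17 = 9 h 0 min; less 45 min break → 8 h 15 min
Tue: 08:47–20:19 = 11 h 32 min; less 45 min break → 10 h 47 min
Wed: 10:46–21:42 = 10 h 56 min; less 45 min break → 10 h 11 min
Thu: 09:18–19:18 = 10 h 0 min; less 45 min break → 9 h 15 min
Fri: 10:44–18:18 = 7 h 34 min; less 45 min break → 6 h 49 min
Total worked: 45 h 17 min = 2717 min.
Regular 40 h 0 min = 2400 min at €32.50/h; overtime 5 h 17 min = 317 min at €48.75/h.
Pay = (2400 × €32.50 + 317 × €48.75) ÷ 60 = €1557.56.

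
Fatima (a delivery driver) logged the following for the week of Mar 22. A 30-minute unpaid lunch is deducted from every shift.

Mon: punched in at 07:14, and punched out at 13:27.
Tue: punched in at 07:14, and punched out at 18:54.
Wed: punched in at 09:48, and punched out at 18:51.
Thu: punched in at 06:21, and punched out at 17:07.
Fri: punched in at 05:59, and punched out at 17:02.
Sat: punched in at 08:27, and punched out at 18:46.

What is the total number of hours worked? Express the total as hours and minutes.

Mon: 07:14–13:27 = 6 h 13 min; less 30 min break → 5 h 43 min
Tue: 07:14–18:54 = 11 h 40 min; less 30 min break → 11 h 10 min
Wed: 09:48–18:51 = 9 h 3 min; less 30 min break → 8 h 33 min
Thu: 06:21–17:07 = 10 h 46 min; less 30 min break → 10 h 16 min
Fri: 05:59–17:02 = 11 h 3 min; less 30 min break → 10 h 33 min
Sat: 08:27–18:46 = 10 h 19 min; less 30 min break → 9 h 49 min
Total: 5 h 43 min + 11 h 10 min + 8 h 33 min + 10 h 16 min + 10 h 33 min + 9 h 49 min = 56 h 4 min.

56 h 4 min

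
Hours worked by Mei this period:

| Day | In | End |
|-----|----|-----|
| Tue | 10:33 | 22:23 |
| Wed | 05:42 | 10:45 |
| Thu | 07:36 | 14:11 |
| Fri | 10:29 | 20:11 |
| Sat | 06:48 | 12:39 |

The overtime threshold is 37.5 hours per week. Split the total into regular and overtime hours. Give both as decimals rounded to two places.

Tue: 10:33–22:23 = 11 h 50 min
Wed: 05:42–10:45 = 5 h 3 min
Thu: 07:36–14:11 = 6 h 35 min
Fri: 10:29–20:11 = 9 h 42 min
Sat: 06:48–12:39 = 5 h 51 min
Total worked: 39 h 1 min = 39.02 h.
Threshold 37.5 h → overtime 1 h 31 min, regular 37 h 30 min.

Regular 37.50 hours, overtime 1.52 hours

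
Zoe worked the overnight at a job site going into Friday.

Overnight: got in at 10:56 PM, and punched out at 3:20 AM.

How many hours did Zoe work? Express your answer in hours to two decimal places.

4.40 hours

Overnight: 10:56 PM → midnight = 1 h 4 min; midnight → 3:20 AM = 3 h 20 min; span 4 h 24 min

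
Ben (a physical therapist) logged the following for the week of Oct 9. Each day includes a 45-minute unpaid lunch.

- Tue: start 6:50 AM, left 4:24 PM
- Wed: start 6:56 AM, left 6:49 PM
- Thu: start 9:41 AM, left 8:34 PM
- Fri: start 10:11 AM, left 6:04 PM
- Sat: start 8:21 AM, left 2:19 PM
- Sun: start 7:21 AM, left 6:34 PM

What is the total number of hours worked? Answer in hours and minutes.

Tue: 6:50 AM–4:24 PM = 9 h 34 min; less 45 min break → 8 h 49 min
Wed: 6:56 AM–6:49 PM = 11 h 53 min; less 45 min break → 11 h 8 min
Thu: 9:41 AM–8:34 PM = 10 h 53 min; less 45 min break → 10 h 8 min
Fri: 10:11 AM–6:04 PM = 7 h 53 min; less 45 min break → 7 h 8 min
Sat: 8:21 AM–2:19 PM = 5 h 58 min; less 45 min break → 5 h 13 min
Sun: 7:21 AM–6:34 PM = 11 h 13 min; less 45 min break → 10 h 28 min
Total: 8 h 49 min + 11 h 8 min + 10 h 8 min + 7 h 8 min + 5 h 13 min + 10 h 28 min = 52 h 54 min.

52 h 54 min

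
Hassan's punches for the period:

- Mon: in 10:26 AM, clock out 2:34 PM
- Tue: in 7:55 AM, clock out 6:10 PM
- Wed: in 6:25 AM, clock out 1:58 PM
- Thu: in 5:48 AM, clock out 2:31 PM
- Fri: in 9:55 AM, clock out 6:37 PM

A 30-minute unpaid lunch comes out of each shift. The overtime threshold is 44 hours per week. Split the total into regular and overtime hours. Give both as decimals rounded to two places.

Mon: 10:26 AM–2:34 PM = 4 h 8 min; less 30 min break → 3 h 38 min
Tue: 7:55 AM–6:10 PM = 10 h 15 min; less 30 min break → 9 h 45 min
Wed: 6:25 AM–1:58 PM = 7 h 33 min; less 30 min break → 7 h 3 min
Thu: 5:48 AM–2:31 PM = 8 h 43 min; less 30 min break → 8 h 13 min
Fri: 9:55 AM–6:37 PM = 8 h 42 min; less 30 min break → 8 h 12 min
Total worked: 36 h 51 min = 36.85 h.
Threshold 44 h → overtime 0 h 0 min, regular 36 h 51 min.

Regular 36.85 hours, overtime 0.00 hours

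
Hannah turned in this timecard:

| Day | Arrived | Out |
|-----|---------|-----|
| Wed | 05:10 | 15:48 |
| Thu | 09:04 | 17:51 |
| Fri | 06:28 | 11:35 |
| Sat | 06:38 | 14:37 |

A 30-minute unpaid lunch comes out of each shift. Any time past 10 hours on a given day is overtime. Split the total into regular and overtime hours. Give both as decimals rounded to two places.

Wed: 05:10–15:48 = 10 h 38 min; less 30 min break → 10 h 8 min
Thu: 09:04–17:51 = 8 h 47 min; less 30 min break → 8 h 17 min
Fri: 06:28–11:35 = 5 h 7 min; less 30 min break → 4 h 37 min
Sat: 06:38–14:37 = 7 h 59 min; less 30 min break → 7 h 29 min
Wed reg 10 h 0 min / OT 0 h 8 min; Thu reg 8 h 17 min / OT 0 h 0 min; Fri reg 4 h 37 min / OT 0 h 0 min; Sat reg 7 h 29 min / OT 0 h 0 min.
Totals: regular 30 h 23 min, overtime 0 h 8 min.

Regular 30.38 hours, overtime 0.13 hours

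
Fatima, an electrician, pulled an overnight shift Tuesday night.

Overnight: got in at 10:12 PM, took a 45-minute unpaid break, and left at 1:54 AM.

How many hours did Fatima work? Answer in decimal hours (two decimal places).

Overnight: 10:12 PM → midnight = 1 h 48 min; midnight → 1:54 AM = 1 h 54 min; span 3 h 42 min; less 45 min break → 2 h 57 min

2.95 hours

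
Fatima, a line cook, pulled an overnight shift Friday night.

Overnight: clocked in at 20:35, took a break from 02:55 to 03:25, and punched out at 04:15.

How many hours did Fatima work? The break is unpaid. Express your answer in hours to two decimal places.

7.17 hours

Overnight: 20:35 → midnight = 3 h 25 min; midnight → 04:15 = 4 h 15 min; span 7 h 40 min; less 30 min break → 7 h 10 min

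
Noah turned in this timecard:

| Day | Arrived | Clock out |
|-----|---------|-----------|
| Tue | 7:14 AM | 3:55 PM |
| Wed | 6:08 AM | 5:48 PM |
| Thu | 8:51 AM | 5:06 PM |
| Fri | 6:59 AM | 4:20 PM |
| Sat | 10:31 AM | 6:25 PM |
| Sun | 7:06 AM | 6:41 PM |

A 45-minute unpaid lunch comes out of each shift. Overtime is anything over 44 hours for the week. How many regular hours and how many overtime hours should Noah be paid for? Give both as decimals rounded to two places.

Regular 44.00 hours, overtime 8.93 hours

Tue: 7:14 AM–3:55 PM = 8 h 41 min; less 45 min break → 7 h 56 min
Wed: 6:08 AM–5:48 PM = 11 h 40 min; less 45 min break → 10 h 55 min
Thu: 8:51 AM–5:06 PM = 8 h 15 min; less 45 min break → 7 h 30 min
Fri: 6:59 AM–4:20 PM = 9 h 21 min; less 45 min break → 8 h 36 min
Sat: 10:31 AM–6:25 PM = 7 h 54 min; less 45 min break → 7 h 9 min
Sun: 7:06 AM–6:41 PM = 11 h 35 min; less 45 min break → 10 h 50 min
Total worked: 52 h 56 min = 52.93 h.
Threshold 44 h → overtime 8 h 56 min, regular 44 h 0 min.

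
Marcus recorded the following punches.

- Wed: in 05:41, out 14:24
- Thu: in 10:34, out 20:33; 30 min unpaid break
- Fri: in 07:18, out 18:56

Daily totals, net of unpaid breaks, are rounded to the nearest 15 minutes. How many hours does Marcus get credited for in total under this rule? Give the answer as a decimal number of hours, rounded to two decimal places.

30.00 hours

Wed: 05:41–14:24 = 8 h 43 min → rounds to 8 h 45 min
Thu: 10:34–20:33 = 9 h 59 min − 30 min = 9 h 29 min → rounds to 9 h 30 min
Fri: 07:18–18:56 = 11 h 38 min → rounds to 11 h 45 min
Total credited: 30 h 0 min.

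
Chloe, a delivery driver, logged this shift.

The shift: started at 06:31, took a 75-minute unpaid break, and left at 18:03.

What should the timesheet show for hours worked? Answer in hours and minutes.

The shift: 06:31–18:03 = 11 h 32 min; less 75 min break → 10 h 17 min

10 h 17 min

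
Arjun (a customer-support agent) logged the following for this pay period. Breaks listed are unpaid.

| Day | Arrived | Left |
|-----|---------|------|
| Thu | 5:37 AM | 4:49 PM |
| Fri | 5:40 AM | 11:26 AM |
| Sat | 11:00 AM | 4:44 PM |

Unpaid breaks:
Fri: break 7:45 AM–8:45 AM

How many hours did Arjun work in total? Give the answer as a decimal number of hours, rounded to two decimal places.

Thu: 5:37 AM–4:49 PM = 11 h 12 min
Fri: 5:40 AM–11:26 AM = 5 h 46 min; less 60 min break → 4 h 46 min
Sat: 11:00 AM–4:44 PM = 5 h 44 min
Total: 11 h 12 min + 4 h 46 min + 5 h 44 min = 21 h 42 min.

21.70 hours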